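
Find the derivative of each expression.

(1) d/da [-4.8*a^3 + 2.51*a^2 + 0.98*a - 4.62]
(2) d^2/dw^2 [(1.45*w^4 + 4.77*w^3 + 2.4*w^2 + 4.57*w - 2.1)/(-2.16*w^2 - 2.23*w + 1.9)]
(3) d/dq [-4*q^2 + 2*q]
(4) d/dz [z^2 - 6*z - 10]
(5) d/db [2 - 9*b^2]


(1) = -14.4*a^2 + 5.02*a + 0.98
(2) = (-13.53024*w^6 - 41.90616*w^5 - 7.55943*w^4 - 7.81817*w^3 + 58.1379*w^2 - 155.1582*w - 17.9312)/(10.077696*w^6 + 31.212864*w^5 + 5.630472*w^4 - 43.821953*w^3 - 4.95273*w^2 + 24.1509*w - 6.859)
(3) = 2 - 8*q
(4) = 2*z - 6
(5) = -18*b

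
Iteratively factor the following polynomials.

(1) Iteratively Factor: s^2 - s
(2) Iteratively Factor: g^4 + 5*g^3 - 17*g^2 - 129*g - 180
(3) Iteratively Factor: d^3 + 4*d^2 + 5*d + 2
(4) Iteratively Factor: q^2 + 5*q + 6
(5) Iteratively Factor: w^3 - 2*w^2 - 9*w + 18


(1) = (s - 1)*(s)
(2) = (g + 3)*(g^3 + 2*g^2 - 23*g - 60) = (g - 5)*(g + 3)*(g^2 + 7*g + 12) = (g - 5)*(g + 3)*(g + 4)*(g + 3)
(3) = (d + 2)*(d^2 + 2*d + 1) = (d + 1)*(d + 2)*(d + 1)
(4) = (q + 3)*(q + 2)
(5) = (w + 3)*(w^2 - 5*w + 6) = (w - 3)*(w + 3)*(w - 2)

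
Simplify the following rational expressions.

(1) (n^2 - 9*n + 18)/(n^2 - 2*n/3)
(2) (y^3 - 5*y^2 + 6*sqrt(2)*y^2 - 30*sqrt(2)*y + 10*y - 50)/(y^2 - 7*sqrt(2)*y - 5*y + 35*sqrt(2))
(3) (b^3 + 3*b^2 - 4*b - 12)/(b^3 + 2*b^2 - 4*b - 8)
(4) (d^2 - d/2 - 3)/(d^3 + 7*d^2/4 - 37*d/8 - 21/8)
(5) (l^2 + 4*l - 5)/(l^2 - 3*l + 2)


(1) = (3*n^2 - 27*n + 54)/(3*n^2 - 2*n)
(2) = (y^2 + 6*sqrt(2)*y + 10)/(y - 7*sqrt(2))
(3) = (b + 3)/(b + 2)
(4) = (8*d^2 - 4*d - 24)/(8*d^3 + 14*d^2 - 37*d - 21)
(5) = (l + 5)/(l - 2)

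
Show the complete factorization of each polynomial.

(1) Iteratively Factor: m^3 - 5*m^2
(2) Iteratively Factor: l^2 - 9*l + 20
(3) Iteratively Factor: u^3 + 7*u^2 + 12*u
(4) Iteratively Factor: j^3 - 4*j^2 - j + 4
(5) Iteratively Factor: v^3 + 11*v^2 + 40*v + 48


(1) = (m)*(m^2 - 5*m) = m^2*(m - 5)
(2) = (l - 5)*(l - 4)
(3) = (u + 3)*(u^2 + 4*u) = u*(u + 3)*(u + 4)
(4) = (j - 1)*(j^2 - 3*j - 4) = (j - 1)*(j + 1)*(j - 4)
(5) = (v + 4)*(v^2 + 7*v + 12) = (v + 3)*(v + 4)*(v + 4)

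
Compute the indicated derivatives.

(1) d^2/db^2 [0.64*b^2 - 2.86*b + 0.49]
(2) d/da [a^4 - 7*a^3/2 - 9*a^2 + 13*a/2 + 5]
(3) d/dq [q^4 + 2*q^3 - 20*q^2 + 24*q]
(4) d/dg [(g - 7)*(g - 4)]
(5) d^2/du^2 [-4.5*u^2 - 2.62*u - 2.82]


(1) = 1.28000000000000
(2) = 4*a^3 - 21*a^2/2 - 18*a + 13/2
(3) = 4*q^3 + 6*q^2 - 40*q + 24
(4) = 2*g - 11
(5) = -9.00000000000000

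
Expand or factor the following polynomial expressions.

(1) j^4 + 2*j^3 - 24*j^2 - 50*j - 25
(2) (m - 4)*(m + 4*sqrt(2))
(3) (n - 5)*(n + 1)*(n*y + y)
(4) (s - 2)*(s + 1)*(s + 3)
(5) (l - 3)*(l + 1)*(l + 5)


(1) = (j - 5)*(j + 1)^2*(j + 5)
(2) = m^2 - 4*m + 4*sqrt(2)*m - 16*sqrt(2)
(3) = n^3*y - 3*n^2*y - 9*n*y - 5*y
(4) = s^3 + 2*s^2 - 5*s - 6
(5) = l^3 + 3*l^2 - 13*l - 15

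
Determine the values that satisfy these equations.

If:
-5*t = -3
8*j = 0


Then:
j = 0
t = 3/5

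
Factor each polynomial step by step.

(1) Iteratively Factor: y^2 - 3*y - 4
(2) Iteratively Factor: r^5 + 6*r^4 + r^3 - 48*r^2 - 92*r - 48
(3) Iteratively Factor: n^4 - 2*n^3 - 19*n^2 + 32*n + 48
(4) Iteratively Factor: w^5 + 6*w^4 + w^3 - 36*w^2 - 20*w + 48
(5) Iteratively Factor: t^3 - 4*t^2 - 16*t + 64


(1) = (y + 1)*(y - 4)
(2) = (r + 4)*(r^4 + 2*r^3 - 7*r^2 - 20*r - 12) = (r + 2)*(r + 4)*(r^3 - 7*r - 6) = (r - 3)*(r + 2)*(r + 4)*(r^2 + 3*r + 2) = (r - 3)*(r + 1)*(r + 2)*(r + 4)*(r + 2)
(3) = (n - 4)*(n^3 + 2*n^2 - 11*n - 12) = (n - 4)*(n + 1)*(n^2 + n - 12) = (n - 4)*(n - 3)*(n + 1)*(n + 4)
(4) = (w - 2)*(w^4 + 8*w^3 + 17*w^2 - 2*w - 24) = (w - 2)*(w - 1)*(w^3 + 9*w^2 + 26*w + 24) = (w - 2)*(w - 1)*(w + 3)*(w^2 + 6*w + 8) = (w - 2)*(w - 1)*(w + 3)*(w + 4)*(w + 2)
(5) = (t - 4)*(t^2 - 16) = (t - 4)*(t + 4)*(t - 4)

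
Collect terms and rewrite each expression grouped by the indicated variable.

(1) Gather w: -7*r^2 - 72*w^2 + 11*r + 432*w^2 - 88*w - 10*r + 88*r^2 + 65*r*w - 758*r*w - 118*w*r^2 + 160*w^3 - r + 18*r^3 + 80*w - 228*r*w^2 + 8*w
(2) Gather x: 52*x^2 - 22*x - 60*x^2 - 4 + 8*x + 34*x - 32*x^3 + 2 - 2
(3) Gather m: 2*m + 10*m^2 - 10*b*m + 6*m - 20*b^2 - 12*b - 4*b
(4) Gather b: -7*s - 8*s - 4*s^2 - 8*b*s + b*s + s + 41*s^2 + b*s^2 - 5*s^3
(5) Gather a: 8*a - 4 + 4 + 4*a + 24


(1) = 18*r^3 + 81*r^2 + 160*w^3 + w^2*(360 - 228*r) + w*(-118*r^2 - 693*r)
(2) = -32*x^3 - 8*x^2 + 20*x - 4
(3) = -20*b^2 - 16*b + 10*m^2 + m*(8 - 10*b)
(4) = b*(s^2 - 7*s) - 5*s^3 + 37*s^2 - 14*s
(5) = 12*a + 24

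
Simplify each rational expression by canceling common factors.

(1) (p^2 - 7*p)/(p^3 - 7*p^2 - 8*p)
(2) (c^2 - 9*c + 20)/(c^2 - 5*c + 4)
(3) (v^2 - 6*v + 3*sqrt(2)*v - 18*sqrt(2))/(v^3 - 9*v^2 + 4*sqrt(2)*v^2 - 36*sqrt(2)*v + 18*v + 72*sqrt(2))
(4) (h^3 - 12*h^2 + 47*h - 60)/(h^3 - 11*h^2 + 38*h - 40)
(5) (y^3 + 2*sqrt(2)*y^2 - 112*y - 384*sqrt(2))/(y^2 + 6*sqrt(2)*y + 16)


(1) = (p - 7)/(p^2 - 7*p - 8)
(2) = (c - 5)/(c - 1)
(3) = (v + 3*sqrt(2))/(v^2 + v*(-3 + 4*sqrt(2)) - 12*sqrt(2))
(4) = (h - 3)/(h - 2)
(5) = (y^2 - 2*sqrt(2)*y - 96)/(y + 2*sqrt(2))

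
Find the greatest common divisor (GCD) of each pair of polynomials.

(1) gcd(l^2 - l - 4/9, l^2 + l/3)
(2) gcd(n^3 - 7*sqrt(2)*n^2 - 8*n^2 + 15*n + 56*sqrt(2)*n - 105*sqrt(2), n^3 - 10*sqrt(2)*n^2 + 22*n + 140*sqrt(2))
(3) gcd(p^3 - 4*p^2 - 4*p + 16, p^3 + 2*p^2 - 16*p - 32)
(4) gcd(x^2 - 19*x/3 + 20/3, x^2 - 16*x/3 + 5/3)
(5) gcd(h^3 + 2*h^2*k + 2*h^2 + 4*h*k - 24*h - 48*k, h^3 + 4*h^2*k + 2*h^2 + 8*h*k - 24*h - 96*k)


(1) = l + 1/3
(2) = n - 7*sqrt(2)
(3) = p^2 - 2*p - 8
(4) = gcd((x - 5)*(x - 4/3), (x - 5)*(x - 1/3)) = x - 5
(5) = h^2 + 2*h - 24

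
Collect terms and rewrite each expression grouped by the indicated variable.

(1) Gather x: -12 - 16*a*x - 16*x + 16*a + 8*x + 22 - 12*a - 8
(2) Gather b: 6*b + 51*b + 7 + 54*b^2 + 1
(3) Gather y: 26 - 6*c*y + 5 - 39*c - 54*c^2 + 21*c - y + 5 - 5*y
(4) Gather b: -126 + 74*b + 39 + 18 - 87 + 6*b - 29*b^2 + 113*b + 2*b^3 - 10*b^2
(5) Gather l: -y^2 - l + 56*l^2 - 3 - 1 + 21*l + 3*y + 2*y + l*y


(1) = 4*a + x*(-16*a - 8) + 2
(2) = 54*b^2 + 57*b + 8
(3) = -54*c^2 - 18*c + y*(-6*c - 6) + 36
(4) = 2*b^3 - 39*b^2 + 193*b - 156
(5) = 56*l^2 + l*(y + 20) - y^2 + 5*y - 4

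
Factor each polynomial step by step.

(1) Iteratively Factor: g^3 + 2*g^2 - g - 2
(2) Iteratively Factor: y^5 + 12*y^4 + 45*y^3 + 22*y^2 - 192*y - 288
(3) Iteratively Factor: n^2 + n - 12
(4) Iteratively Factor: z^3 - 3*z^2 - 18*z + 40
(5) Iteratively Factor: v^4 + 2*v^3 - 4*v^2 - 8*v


(1) = (g + 2)*(g^2 - 1) = (g - 1)*(g + 2)*(g + 1)
(2) = (y + 4)*(y^4 + 8*y^3 + 13*y^2 - 30*y - 72) = (y + 3)*(y + 4)*(y^3 + 5*y^2 - 2*y - 24) = (y + 3)*(y + 4)^2*(y^2 + y - 6) = (y - 2)*(y + 3)*(y + 4)^2*(y + 3)
(3) = (n - 3)*(n + 4)
(4) = (z + 4)*(z^2 - 7*z + 10) = (z - 5)*(z + 4)*(z - 2)
(5) = (v - 2)*(v^3 + 4*v^2 + 4*v) = (v - 2)*(v + 2)*(v^2 + 2*v) = (v - 2)*(v + 2)^2*(v)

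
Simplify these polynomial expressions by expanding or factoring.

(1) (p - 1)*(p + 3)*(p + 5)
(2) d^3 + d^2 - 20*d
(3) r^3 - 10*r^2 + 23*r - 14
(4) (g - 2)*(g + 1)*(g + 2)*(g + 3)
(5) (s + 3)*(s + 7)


(1) = p^3 + 7*p^2 + 7*p - 15
(2) = d*(d - 4)*(d + 5)
(3) = (r - 7)*(r - 2)*(r - 1)
(4) = g^4 + 4*g^3 - g^2 - 16*g - 12
(5) = s^2 + 10*s + 21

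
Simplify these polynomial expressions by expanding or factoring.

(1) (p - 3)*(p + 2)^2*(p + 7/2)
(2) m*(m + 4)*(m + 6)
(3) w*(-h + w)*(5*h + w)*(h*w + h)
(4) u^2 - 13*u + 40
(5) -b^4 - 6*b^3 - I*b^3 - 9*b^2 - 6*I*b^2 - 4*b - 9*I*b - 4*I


(1) = p^4 + 9*p^3/2 - 9*p^2/2 - 40*p - 42
(2) = m^3 + 10*m^2 + 24*m
(3) = -5*h^3*w^2 - 5*h^3*w + 4*h^2*w^3 + 4*h^2*w^2 + h*w^4 + h*w^3
(4) = (u - 8)*(u - 5)
(5) = (b + 1)*(b + 4)*(-I*b + 1)*(-I*b - I)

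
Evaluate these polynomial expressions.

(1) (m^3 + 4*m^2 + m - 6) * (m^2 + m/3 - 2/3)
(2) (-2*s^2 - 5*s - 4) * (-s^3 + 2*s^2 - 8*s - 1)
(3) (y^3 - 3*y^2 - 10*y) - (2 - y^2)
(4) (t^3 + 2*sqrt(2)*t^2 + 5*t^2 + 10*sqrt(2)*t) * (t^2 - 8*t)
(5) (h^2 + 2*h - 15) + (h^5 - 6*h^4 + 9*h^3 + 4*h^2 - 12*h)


(1) = m^5 + 13*m^4/3 + 5*m^3/3 - 25*m^2/3 - 8*m/3 + 4
(2) = 2*s^5 + s^4 + 10*s^3 + 34*s^2 + 37*s + 4
(3) = y^3 - 2*y^2 - 10*y - 2
(4) = t^5 - 3*t^4 + 2*sqrt(2)*t^4 - 40*t^3 - 6*sqrt(2)*t^3 - 80*sqrt(2)*t^2
(5) = h^5 - 6*h^4 + 9*h^3 + 5*h^2 - 10*h - 15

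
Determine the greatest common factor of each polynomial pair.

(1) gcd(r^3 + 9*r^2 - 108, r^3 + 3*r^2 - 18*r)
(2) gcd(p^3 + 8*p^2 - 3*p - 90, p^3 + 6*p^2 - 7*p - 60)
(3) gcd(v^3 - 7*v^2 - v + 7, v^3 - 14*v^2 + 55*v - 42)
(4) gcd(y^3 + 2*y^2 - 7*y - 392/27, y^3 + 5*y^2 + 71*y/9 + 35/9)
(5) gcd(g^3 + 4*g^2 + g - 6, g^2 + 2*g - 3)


(1) = gcd((r - 3)*(r + 6)^2, r*(r - 3)*(r + 6)) = r^2 + 3*r - 18
(2) = p^2 + 2*p - 15
(3) = gcd((v - 7)*(v - 1)*(v + 1), (v - 7)*(v - 6)*(v - 1)) = v^2 - 8*v + 7
(4) = gcd((y - 8/3)*(y + 7/3)^2, (y + 1)*(y + 5/3)*(y + 7/3)) = y + 7/3
(5) = g^2 + 2*g - 3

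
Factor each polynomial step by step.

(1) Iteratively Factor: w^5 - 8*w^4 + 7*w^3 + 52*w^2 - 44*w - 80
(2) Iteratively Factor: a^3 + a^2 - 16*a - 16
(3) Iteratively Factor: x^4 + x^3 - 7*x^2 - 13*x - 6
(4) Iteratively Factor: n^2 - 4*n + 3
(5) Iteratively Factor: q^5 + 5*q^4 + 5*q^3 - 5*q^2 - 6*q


(1) = (w - 5)*(w^4 - 3*w^3 - 8*w^2 + 12*w + 16) = (w - 5)*(w + 2)*(w^3 - 5*w^2 + 2*w + 8) = (w - 5)*(w - 2)*(w + 2)*(w^2 - 3*w - 4) = (w - 5)*(w - 4)*(w - 2)*(w + 2)*(w + 1)
(2) = (a - 4)*(a^2 + 5*a + 4) = (a - 4)*(a + 4)*(a + 1)
(3) = (x + 1)*(x^3 - 7*x - 6) = (x + 1)*(x + 2)*(x^2 - 2*x - 3) = (x - 3)*(x + 1)*(x + 2)*(x + 1)
(4) = (n - 3)*(n - 1)
(5) = (q + 2)*(q^4 + 3*q^3 - q^2 - 3*q) = q*(q + 2)*(q^3 + 3*q^2 - q - 3) = q*(q - 1)*(q + 2)*(q^2 + 4*q + 3) = q*(q - 1)*(q + 1)*(q + 2)*(q + 3)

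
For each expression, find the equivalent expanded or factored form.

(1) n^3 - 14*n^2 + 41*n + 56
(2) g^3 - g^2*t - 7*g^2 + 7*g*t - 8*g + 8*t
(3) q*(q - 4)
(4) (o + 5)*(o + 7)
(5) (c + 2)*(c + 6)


(1) = (n - 8)*(n - 7)*(n + 1)
(2) = (g - 8)*(g + 1)*(g - t)
(3) = q^2 - 4*q
(4) = o^2 + 12*o + 35
(5) = c^2 + 8*c + 12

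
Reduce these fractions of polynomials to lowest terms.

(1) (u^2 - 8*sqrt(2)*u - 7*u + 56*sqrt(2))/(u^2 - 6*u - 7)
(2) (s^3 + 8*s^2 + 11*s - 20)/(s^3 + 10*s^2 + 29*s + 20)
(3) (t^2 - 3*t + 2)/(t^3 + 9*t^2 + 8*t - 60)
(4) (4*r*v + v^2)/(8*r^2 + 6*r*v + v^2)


(1) = (u - 8*sqrt(2))/(u + 1)
(2) = (s - 1)/(s + 1)
(3) = (t - 1)/(t^2 + 11*t + 30)
(4) = v/(2*r + v)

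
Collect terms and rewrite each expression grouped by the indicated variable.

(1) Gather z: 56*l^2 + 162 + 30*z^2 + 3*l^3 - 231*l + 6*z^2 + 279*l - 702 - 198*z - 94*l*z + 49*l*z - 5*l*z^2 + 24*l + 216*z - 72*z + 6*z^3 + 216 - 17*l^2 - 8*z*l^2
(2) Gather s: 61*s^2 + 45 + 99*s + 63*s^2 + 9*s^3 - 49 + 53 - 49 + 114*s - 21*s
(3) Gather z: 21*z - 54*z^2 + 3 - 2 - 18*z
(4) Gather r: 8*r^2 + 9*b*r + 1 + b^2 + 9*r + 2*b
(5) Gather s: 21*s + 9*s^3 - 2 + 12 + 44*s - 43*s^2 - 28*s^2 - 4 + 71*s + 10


(1) = 3*l^3 + 39*l^2 + 72*l + 6*z^3 + z^2*(36 - 5*l) + z*(-8*l^2 - 45*l - 54) - 324
(2) = 9*s^3 + 124*s^2 + 192*s
(3) = -54*z^2 + 3*z + 1
(4) = b^2 + 2*b + 8*r^2 + r*(9*b + 9) + 1
(5) = 9*s^3 - 71*s^2 + 136*s + 16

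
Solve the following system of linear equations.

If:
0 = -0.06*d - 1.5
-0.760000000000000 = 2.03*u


Then:
d = -25.00
u = -0.37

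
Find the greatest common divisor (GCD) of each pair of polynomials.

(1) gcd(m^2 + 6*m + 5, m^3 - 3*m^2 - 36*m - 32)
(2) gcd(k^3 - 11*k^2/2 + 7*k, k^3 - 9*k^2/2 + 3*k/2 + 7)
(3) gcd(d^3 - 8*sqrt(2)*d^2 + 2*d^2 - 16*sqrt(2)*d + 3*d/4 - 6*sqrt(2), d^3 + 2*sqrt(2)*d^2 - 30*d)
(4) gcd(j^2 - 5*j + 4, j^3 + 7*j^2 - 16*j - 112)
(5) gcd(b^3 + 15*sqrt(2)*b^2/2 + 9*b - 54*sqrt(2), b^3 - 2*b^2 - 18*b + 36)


(1) = m + 1
(2) = k^2 - 11*k/2 + 7
(3) = 1
(4) = gcd((j - 4)*(j - 1), (j - 4)*(j + 4)*(j + 7)) = j - 4
(5) = gcd((b - 3*sqrt(2)/2)*(b + 3*sqrt(2))*(b + 6*sqrt(2)), (b - 2)*(b - 3*sqrt(2))*(b + 3*sqrt(2))) = b + 3*sqrt(2)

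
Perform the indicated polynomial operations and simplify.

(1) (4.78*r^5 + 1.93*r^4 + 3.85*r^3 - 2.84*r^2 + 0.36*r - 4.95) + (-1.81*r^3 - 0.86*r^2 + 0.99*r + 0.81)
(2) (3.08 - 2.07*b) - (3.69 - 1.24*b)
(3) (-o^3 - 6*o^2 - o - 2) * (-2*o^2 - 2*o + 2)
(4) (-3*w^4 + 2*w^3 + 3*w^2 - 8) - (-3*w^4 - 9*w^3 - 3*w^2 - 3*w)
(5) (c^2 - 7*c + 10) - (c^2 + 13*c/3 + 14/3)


(1) = 4.78*r^5 + 1.93*r^4 + 2.04*r^3 - 3.7*r^2 + 1.35*r - 4.14
(2) = -0.83*b - 0.61
(3) = 2*o^5 + 14*o^4 + 12*o^3 - 6*o^2 + 2*o - 4
(4) = 11*w^3 + 6*w^2 + 3*w - 8
(5) = 16/3 - 34*c/3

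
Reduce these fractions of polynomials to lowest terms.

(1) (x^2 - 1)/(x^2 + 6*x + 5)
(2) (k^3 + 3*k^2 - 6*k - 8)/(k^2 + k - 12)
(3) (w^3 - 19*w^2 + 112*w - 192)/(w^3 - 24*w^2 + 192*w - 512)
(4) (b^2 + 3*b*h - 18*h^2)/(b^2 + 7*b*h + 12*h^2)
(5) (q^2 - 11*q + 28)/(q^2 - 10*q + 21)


(1) = (x - 1)/(x + 5)
(2) = (k^2 - k - 2)/(k - 3)
(3) = (w - 3)/(w - 8)
(4) = (b^2 + 3*b*h - 18*h^2)/(b^2 + 7*b*h + 12*h^2)
(5) = (q - 4)/(q - 3)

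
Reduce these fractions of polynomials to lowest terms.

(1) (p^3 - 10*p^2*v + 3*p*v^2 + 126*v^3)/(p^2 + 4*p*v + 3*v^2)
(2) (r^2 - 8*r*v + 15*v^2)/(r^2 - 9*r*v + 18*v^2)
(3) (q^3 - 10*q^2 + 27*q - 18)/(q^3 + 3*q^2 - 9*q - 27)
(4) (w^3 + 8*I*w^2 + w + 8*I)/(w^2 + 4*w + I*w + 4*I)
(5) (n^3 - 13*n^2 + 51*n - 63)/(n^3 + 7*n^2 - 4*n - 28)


(1) = (p^2 - 13*p*v + 42*v^2)/(p + v)
(2) = (r - 5*v)/(r - 6*v)
(3) = (q^2 - 7*q + 6)/(q^2 + 6*q + 9)
(4) = (w^2 + 7*I*w + 8)/(w + 4)
(5) = (n^3 - 13*n^2 + 51*n - 63)/(n^3 + 7*n^2 - 4*n - 28)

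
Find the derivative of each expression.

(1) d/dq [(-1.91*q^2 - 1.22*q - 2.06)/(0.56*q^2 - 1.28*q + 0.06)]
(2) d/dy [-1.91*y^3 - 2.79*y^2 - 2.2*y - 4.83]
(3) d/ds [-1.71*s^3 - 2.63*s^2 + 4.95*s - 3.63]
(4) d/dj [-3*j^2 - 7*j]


(1) = (3.128*q^2 + 2.078*q - 2.71)/(0.3136*q^4 - 1.4336*q^3 + 1.7056*q^2 - 0.1536*q + 0.0036)
(2) = -5.73*y^2 - 5.58*y - 2.2
(3) = -5.13*s^2 - 5.26*s + 4.95
(4) = -6*j - 7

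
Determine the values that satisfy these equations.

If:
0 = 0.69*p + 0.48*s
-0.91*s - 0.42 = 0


Then:
p = 0.32
s = -0.46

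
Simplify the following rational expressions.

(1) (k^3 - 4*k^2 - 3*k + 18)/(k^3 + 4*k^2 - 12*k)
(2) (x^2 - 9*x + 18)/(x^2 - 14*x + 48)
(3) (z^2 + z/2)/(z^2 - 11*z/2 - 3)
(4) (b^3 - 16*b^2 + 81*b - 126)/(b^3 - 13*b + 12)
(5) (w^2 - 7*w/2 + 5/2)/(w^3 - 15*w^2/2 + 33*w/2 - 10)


(1) = (k^3 - 4*k^2 - 3*k + 18)/(k^3 + 4*k^2 - 12*k)
(2) = (x - 3)/(x - 8)
(3) = z/(z - 6)
(4) = (b^2 - 13*b + 42)/(b^2 + 3*b - 4)
(5) = 1/(w - 4)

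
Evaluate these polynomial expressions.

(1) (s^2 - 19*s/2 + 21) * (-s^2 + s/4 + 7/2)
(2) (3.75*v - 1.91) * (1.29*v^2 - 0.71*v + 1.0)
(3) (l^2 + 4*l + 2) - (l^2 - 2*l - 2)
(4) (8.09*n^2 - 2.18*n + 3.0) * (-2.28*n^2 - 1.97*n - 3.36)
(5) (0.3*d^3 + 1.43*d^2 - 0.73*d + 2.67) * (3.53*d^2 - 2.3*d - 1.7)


(1) = -s^4 + 39*s^3/4 - 159*s^2/8 - 28*s + 147/2
(2) = 4.8375*v^3 - 5.1264*v^2 + 5.1061*v - 1.91
(3) = 6*l + 4
(4) = -18.4452*n^4 - 10.9669*n^3 - 29.7278*n^2 + 1.4148*n - 10.08
(5) = 1.059*d^5 + 4.3579*d^4 - 6.3759*d^3 + 8.6731*d^2 - 4.9*d - 4.539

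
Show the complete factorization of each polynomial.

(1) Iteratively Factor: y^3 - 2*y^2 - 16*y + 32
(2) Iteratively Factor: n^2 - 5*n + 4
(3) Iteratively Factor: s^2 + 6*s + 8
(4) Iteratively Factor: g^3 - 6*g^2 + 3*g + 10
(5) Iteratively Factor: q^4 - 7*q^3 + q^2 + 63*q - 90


(1) = (y - 2)*(y^2 - 16) = (y - 4)*(y - 2)*(y + 4)
(2) = (n - 1)*(n - 4)
(3) = (s + 4)*(s + 2)
(4) = (g - 5)*(g^2 - g - 2) = (g - 5)*(g + 1)*(g - 2)
(5) = (q - 2)*(q^3 - 5*q^2 - 9*q + 45) = (q - 5)*(q - 2)*(q^2 - 9) = (q - 5)*(q - 3)*(q - 2)*(q + 3)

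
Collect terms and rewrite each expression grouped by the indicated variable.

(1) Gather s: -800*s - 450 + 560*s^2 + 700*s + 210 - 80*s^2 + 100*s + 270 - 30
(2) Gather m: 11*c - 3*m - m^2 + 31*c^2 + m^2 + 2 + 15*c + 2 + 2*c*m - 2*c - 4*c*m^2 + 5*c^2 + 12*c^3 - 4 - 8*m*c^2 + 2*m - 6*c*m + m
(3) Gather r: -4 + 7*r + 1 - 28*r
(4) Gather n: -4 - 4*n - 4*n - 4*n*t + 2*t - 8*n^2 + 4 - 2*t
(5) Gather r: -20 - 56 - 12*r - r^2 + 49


(1) = 480*s^2
(2) = 12*c^3 + 36*c^2 - 4*c*m^2 + 24*c + m*(-8*c^2 - 4*c)
(3) = -21*r - 3
(4) = -8*n^2 + n*(-4*t - 8)
(5) = -r^2 - 12*r - 27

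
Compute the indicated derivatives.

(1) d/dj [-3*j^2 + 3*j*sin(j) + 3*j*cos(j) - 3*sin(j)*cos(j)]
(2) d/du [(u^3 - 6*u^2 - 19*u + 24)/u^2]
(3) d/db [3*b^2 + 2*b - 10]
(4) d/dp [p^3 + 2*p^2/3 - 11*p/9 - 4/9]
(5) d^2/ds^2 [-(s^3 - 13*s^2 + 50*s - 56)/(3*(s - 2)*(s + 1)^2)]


(1) = 3*sqrt(2)*j*cos(j + pi/4) - 6*j + 3*sqrt(2)*sin(j + pi/4) - 3*cos(2*j)
(2) = (u^3 + 19*u - 48)/u^3
(3) = 6*b + 2
(4) = 3*p^2 + 4*p/3 - 11/9
(5) = 2*(13*s - 107)/(3*(s^4 + 4*s^3 + 6*s^2 + 4*s + 1))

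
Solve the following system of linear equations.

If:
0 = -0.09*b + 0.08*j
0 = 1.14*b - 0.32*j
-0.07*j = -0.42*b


Then:
b = 0.00
j = 0.00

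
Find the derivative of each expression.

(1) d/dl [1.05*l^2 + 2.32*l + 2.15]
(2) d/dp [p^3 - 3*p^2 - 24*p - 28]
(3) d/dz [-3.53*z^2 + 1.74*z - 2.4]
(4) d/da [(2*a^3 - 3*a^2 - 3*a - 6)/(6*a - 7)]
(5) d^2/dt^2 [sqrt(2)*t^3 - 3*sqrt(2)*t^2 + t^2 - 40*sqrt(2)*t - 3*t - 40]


(1) = 2.1*l + 2.32
(2) = 3*p^2 - 6*p - 24
(3) = 1.74 - 7.06*z
(4) = 3*(8*a^3 - 20*a^2 + 14*a + 19)/(36*a^2 - 84*a + 49)
(5) = 6*sqrt(2)*t - 6*sqrt(2) + 2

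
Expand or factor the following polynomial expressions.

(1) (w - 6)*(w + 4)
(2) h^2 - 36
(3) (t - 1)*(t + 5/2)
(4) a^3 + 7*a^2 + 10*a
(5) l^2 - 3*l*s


(1) = w^2 - 2*w - 24
(2) = (h - 6)*(h + 6)
(3) = t^2 + 3*t/2 - 5/2
(4) = a*(a + 2)*(a + 5)
(5) = l*(l - 3*s)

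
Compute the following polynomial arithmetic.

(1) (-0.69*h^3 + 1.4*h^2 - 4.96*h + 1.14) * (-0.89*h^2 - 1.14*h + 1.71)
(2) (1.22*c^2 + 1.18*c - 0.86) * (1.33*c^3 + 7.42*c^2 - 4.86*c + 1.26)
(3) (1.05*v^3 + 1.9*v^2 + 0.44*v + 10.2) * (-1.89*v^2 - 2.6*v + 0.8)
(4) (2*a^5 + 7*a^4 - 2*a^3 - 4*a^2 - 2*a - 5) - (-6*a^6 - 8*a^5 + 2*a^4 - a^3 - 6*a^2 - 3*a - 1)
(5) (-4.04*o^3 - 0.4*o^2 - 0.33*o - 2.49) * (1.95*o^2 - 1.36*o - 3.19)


(1) = 0.6141*h^5 - 0.4594*h^4 + 1.6385*h^3 + 7.0338*h^2 - 9.7812*h + 1.9494
(2) = 1.6226*c^5 + 10.6218*c^4 + 1.6826*c^3 - 10.5788*c^2 + 5.6664*c - 1.0836
(3) = -1.9845*v^5 - 6.321*v^4 - 4.9316*v^3 - 18.902*v^2 - 26.168*v + 8.16
(4) = 6*a^6 + 10*a^5 + 5*a^4 - a^3 + 2*a^2 + a - 4
(5) = -7.878*o^5 + 4.7144*o^4 + 12.7881*o^3 - 3.1307*o^2 + 4.4391*o + 7.9431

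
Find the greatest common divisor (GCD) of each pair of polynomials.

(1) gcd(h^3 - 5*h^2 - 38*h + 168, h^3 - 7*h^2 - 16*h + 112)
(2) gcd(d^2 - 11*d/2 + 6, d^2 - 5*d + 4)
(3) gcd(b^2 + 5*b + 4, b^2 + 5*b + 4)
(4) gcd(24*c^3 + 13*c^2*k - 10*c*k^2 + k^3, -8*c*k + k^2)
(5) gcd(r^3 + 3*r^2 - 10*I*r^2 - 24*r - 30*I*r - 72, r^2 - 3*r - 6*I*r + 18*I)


(1) = h^2 - 11*h + 28
(2) = d - 4
(3) = b^2 + 5*b + 4
(4) = 8*c - k
(5) = gcd((r + 3)*(r - 6*I)*(r - 4*I), (r - 3)*(r - 6*I)) = r - 6*I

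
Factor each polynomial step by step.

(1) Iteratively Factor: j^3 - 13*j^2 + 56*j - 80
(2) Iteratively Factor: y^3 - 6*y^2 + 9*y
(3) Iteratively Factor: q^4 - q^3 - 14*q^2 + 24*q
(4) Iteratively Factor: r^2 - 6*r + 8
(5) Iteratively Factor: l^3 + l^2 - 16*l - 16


(1) = (j - 4)*(j^2 - 9*j + 20) = (j - 5)*(j - 4)*(j - 4)
(2) = (y - 3)*(y^2 - 3*y) = (y - 3)^2*(y)
(3) = (q - 2)*(q^3 + q^2 - 12*q) = (q - 3)*(q - 2)*(q^2 + 4*q) = q*(q - 3)*(q - 2)*(q + 4)
(4) = (r - 2)*(r - 4)
(5) = (l + 4)*(l^2 - 3*l - 4) = (l + 1)*(l + 4)*(l - 4)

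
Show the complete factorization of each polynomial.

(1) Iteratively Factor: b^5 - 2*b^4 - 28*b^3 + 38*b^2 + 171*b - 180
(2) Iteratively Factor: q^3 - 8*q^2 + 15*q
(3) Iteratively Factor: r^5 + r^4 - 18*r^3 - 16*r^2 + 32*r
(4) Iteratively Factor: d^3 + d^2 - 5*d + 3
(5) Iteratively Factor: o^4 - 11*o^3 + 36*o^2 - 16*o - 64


(1) = (b + 3)*(b^4 - 5*b^3 - 13*b^2 + 77*b - 60) = (b - 5)*(b + 3)*(b^3 - 13*b + 12) = (b - 5)*(b + 3)*(b + 4)*(b^2 - 4*b + 3) = (b - 5)*(b - 1)*(b + 3)*(b + 4)*(b - 3)
(2) = (q)*(q^2 - 8*q + 15) = q*(q - 3)*(q - 5)
(3) = (r - 4)*(r^4 + 5*r^3 + 2*r^2 - 8*r) = (r - 4)*(r + 4)*(r^3 + r^2 - 2*r) = r*(r - 4)*(r + 4)*(r^2 + r - 2) = r*(r - 4)*(r - 1)*(r + 4)*(r + 2)
(4) = (d + 3)*(d^2 - 2*d + 1) = (d - 1)*(d + 3)*(d - 1)
(5) = (o - 4)*(o^3 - 7*o^2 + 8*o + 16) = (o - 4)*(o + 1)*(o^2 - 8*o + 16) = (o - 4)^2*(o + 1)*(o - 4)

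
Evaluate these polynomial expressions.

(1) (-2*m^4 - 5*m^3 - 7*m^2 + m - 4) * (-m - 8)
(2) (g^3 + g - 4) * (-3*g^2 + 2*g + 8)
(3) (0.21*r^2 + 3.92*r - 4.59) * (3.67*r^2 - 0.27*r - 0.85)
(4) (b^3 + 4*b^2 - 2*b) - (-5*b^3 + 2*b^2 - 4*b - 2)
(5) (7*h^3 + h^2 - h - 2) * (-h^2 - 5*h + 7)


(1) = 2*m^5 + 21*m^4 + 47*m^3 + 55*m^2 - 4*m + 32
(2) = -3*g^5 + 2*g^4 + 5*g^3 + 14*g^2 - 32
(3) = 0.7707*r^4 + 14.3297*r^3 - 18.0822*r^2 - 2.0927*r + 3.9015
(4) = 6*b^3 + 2*b^2 + 2*b + 2
(5) = -7*h^5 - 36*h^4 + 45*h^3 + 14*h^2 + 3*h - 14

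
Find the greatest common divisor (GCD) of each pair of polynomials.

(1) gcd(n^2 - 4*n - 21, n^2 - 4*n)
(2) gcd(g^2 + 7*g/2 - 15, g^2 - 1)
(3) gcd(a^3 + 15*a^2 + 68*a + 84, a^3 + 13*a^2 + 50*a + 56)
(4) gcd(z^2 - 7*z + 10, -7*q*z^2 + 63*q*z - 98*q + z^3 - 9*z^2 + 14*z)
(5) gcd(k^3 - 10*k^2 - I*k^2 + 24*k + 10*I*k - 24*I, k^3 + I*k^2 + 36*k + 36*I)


(1) = gcd((n - 7)*(n + 3), n*(n - 4)) = 1
(2) = gcd((g - 5/2)*(g + 6), (g - 1)*(g + 1)) = 1
(3) = gcd((a + 2)*(a + 6)*(a + 7), (a + 2)*(a + 4)*(a + 7)) = a^2 + 9*a + 14
(4) = gcd((z - 5)*(z - 2), (-7*q + z)*(z - 7)*(z - 2)) = z - 2
(5) = 1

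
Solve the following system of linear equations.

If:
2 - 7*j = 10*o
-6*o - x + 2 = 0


Then:
j = 5*x/21 - 4/21
o = 1/3 - x/6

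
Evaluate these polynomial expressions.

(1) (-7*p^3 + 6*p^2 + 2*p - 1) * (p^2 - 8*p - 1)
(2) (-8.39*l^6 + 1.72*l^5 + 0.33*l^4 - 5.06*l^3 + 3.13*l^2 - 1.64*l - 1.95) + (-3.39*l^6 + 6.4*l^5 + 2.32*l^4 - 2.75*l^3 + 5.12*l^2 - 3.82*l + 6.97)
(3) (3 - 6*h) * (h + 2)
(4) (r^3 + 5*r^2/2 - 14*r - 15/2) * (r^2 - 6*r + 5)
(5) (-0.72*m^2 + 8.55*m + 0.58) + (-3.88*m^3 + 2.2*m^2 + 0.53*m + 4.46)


(1) = -7*p^5 + 62*p^4 - 39*p^3 - 23*p^2 + 6*p + 1
(2) = -11.78*l^6 + 8.12*l^5 + 2.65*l^4 - 7.81*l^3 + 8.25*l^2 - 5.46*l + 5.02
(3) = -6*h^2 - 9*h + 6
(4) = r^5 - 7*r^4/2 - 24*r^3 + 89*r^2 - 25*r - 75/2
(5) = -3.88*m^3 + 1.48*m^2 + 9.08*m + 5.04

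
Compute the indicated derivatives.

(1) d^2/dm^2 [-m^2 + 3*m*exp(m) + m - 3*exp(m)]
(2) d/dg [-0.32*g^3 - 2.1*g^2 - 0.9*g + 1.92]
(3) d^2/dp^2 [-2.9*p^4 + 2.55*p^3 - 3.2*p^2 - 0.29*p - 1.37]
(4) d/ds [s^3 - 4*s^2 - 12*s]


(1) = 3*m*exp(m) + 3*exp(m) - 2
(2) = -0.96*g^2 - 4.2*g - 0.9
(3) = -34.8*p^2 + 15.3*p - 6.4
(4) = 3*s^2 - 8*s - 12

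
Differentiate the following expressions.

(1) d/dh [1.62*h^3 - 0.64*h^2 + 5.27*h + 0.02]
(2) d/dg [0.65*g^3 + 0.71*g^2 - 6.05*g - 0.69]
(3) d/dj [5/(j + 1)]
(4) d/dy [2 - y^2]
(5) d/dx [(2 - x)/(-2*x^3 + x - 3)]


(1) = 4.86*h^2 - 1.28*h + 5.27
(2) = 1.95*g^2 + 1.42*g - 6.05
(3) = -5/(j + 1)^2
(4) = -2*y
(5) = (2*x^3 - x - (x - 2)*(6*x^2 - 1) + 3)/(2*x^3 - x + 3)^2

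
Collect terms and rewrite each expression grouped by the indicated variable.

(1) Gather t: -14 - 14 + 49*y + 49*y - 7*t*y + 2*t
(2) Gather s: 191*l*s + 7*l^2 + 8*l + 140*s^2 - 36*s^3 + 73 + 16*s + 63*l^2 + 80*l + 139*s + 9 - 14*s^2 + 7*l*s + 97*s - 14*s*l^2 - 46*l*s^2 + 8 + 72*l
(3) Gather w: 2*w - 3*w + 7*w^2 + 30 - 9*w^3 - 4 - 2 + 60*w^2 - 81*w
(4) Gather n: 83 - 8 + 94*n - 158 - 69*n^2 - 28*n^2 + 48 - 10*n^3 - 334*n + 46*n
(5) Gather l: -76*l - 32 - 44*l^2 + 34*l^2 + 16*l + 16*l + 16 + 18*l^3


(1) = t*(2 - 7*y) + 98*y - 28
(2) = 70*l^2 + 160*l - 36*s^3 + s^2*(126 - 46*l) + s*(-14*l^2 + 198*l + 252) + 90
(3) = -9*w^3 + 67*w^2 - 82*w + 24
(4) = -10*n^3 - 97*n^2 - 194*n - 35
(5) = 18*l^3 - 10*l^2 - 44*l - 16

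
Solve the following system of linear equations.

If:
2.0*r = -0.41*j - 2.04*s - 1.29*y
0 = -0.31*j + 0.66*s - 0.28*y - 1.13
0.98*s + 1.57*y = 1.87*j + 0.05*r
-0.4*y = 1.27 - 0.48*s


Then:
j = 2.99
r = -5.03
s = 3.61
y = 1.15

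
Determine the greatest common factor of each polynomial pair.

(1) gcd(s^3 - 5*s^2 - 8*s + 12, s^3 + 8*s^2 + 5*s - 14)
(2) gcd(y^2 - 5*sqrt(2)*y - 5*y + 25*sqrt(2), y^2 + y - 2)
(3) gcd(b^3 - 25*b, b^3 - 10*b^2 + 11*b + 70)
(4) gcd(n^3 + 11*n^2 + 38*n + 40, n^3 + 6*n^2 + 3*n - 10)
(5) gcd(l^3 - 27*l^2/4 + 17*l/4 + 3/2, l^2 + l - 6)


(1) = s^2 + s - 2
(2) = gcd((y - 5)*(y - 5*sqrt(2)), (y - 1)*(y + 2)) = 1
(3) = gcd(b*(b - 5)*(b + 5), (b - 7)*(b - 5)*(b + 2)) = b - 5
(4) = n^2 + 7*n + 10
(5) = gcd((l - 6)*(l - 1)*(l + 1/4), (l - 2)*(l + 3)) = 1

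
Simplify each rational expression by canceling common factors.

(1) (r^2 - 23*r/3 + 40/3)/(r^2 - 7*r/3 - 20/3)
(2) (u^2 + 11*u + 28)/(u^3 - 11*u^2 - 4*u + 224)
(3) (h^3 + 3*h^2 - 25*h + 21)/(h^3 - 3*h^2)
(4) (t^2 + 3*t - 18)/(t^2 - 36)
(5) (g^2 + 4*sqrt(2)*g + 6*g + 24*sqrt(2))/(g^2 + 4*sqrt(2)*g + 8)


(1) = (3*r^2 - 23*r + 40)/(3*r^2 - 7*r - 20)
(2) = (u + 7)/(u^2 - 15*u + 56)
(3) = (h^2 + 6*h - 7)/h^2
(4) = (t - 3)/(t - 6)
(5) = (g^2 + g*(4*sqrt(2) + 6) + 24*sqrt(2))/(g^2 + 4*sqrt(2)*g + 8)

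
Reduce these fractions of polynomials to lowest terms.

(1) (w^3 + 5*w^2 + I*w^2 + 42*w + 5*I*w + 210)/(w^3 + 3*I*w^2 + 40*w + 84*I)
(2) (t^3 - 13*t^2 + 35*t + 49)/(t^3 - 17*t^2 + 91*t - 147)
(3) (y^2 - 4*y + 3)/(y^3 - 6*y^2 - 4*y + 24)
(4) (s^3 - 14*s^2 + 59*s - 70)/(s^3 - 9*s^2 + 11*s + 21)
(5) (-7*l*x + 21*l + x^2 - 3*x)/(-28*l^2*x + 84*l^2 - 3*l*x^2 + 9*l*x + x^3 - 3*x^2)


(1) = (w + 5)/(w + 2*I)
(2) = (t + 1)/(t - 3)
(3) = (y^2 - 4*y + 3)/(y^3 - 6*y^2 - 4*y + 24)
(4) = (s^2 - 7*s + 10)/(s^2 - 2*s - 3)
(5) = 1/(4*l + x)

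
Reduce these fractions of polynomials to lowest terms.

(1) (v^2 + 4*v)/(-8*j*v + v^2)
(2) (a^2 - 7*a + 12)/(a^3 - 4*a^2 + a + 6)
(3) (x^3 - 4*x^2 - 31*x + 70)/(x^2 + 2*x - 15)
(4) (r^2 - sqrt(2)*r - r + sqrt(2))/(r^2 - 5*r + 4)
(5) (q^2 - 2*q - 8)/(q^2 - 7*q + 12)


(1) = (v + 4)/(-8*j + v)
(2) = (a - 4)/(a^2 - a - 2)
(3) = (x^2 - 9*x + 14)/(x - 3)
(4) = (r - sqrt(2))/(r - 4)
(5) = (q + 2)/(q - 3)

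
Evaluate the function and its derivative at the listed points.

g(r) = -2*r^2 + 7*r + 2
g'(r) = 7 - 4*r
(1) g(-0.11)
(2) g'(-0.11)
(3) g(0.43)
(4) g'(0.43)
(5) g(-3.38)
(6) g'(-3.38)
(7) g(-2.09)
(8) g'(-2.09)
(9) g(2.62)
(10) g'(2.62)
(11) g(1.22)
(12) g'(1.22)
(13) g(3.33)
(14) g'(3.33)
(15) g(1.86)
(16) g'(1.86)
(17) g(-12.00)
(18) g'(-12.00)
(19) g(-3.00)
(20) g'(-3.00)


(1) = 1.21
(2) = 7.44
(3) = 4.64
(4) = 5.28
(5) = -44.51
(6) = 20.52
(7) = -21.37
(8) = 15.36
(9) = 6.61
(10) = -3.48
(11) = 7.56
(12) = 2.12
(13) = 3.13
(14) = -6.32
(15) = 8.10
(16) = -0.44
(17) = -370.00
(18) = 55.00
(19) = -37.00
(20) = 19.00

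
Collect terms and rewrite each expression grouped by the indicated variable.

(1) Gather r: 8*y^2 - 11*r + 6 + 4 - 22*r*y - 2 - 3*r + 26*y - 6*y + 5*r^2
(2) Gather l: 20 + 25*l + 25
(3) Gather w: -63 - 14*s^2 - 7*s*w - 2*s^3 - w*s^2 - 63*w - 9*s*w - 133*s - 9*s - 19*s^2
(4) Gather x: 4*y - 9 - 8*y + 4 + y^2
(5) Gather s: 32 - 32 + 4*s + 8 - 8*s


(1) = 5*r^2 + r*(-22*y - 14) + 8*y^2 + 20*y + 8
(2) = 25*l + 45
(3) = -2*s^3 - 33*s^2 - 142*s + w*(-s^2 - 16*s - 63) - 63
(4) = y^2 - 4*y - 5
(5) = 8 - 4*s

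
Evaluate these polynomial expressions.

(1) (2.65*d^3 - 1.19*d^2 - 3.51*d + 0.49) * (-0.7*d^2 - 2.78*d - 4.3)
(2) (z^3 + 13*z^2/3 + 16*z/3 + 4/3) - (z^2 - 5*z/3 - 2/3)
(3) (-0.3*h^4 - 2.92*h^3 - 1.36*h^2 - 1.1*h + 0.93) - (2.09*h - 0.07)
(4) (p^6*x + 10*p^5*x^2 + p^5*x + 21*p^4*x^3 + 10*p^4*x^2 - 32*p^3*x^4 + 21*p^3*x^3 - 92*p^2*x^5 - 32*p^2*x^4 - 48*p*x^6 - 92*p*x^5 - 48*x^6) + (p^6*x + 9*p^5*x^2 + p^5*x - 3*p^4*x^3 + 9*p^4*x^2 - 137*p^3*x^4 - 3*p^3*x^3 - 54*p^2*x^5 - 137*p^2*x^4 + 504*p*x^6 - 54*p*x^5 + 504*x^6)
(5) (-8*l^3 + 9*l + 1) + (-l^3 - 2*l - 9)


(1) = -1.855*d^5 - 6.534*d^4 - 5.6298*d^3 + 14.5318*d^2 + 13.7308*d - 2.107
(2) = z^3 + 10*z^2/3 + 7*z + 2
(3) = -0.3*h^4 - 2.92*h^3 - 1.36*h^2 - 3.19*h + 1.0
(4) = 2*p^6*x + 19*p^5*x^2 + 2*p^5*x + 18*p^4*x^3 + 19*p^4*x^2 - 169*p^3*x^4 + 18*p^3*x^3 - 146*p^2*x^5 - 169*p^2*x^4 + 456*p*x^6 - 146*p*x^5 + 456*x^6
(5) = -9*l^3 + 7*l - 8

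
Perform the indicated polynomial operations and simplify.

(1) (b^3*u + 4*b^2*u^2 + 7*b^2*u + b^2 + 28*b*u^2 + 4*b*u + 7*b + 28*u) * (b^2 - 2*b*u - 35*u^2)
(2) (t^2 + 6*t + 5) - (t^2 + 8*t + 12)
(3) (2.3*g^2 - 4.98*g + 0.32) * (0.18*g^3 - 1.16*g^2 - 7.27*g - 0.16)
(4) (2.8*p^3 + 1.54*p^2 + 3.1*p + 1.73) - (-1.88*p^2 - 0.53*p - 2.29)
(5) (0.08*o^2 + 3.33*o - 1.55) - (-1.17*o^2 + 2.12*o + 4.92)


(1) = b^5*u + 2*b^4*u^2 + 7*b^4*u + b^4 - 43*b^3*u^3 + 14*b^3*u^2 + 2*b^3*u + 7*b^3 - 140*b^2*u^4 - 301*b^2*u^3 - 43*b^2*u^2 + 14*b^2*u - 980*b*u^4 - 140*b*u^3 - 301*b*u^2 - 980*u^3
(2) = -2*t - 7
(3) = 0.414*g^5 - 3.5644*g^4 - 10.8866*g^3 + 35.4654*g^2 - 1.5296*g - 0.0512
(4) = 2.8*p^3 + 3.42*p^2 + 3.63*p + 4.02
(5) = 1.25*o^2 + 1.21*o - 6.47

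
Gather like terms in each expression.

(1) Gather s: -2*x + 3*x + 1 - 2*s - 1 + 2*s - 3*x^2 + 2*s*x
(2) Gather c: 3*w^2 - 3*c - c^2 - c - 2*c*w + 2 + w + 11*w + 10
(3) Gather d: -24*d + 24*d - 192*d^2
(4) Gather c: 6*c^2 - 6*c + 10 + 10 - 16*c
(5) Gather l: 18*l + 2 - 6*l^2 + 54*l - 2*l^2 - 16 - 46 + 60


(1) = 2*s*x - 3*x^2 + x
(2) = -c^2 + c*(-2*w - 4) + 3*w^2 + 12*w + 12
(3) = -192*d^2
(4) = 6*c^2 - 22*c + 20
(5) = -8*l^2 + 72*l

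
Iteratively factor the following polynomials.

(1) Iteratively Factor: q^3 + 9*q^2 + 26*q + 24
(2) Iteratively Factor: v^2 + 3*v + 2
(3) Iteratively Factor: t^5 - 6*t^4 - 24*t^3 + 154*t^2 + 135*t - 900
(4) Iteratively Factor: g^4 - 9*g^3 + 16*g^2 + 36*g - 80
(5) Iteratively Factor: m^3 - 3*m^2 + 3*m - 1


(1) = (q + 4)*(q^2 + 5*q + 6) = (q + 3)*(q + 4)*(q + 2)
(2) = (v + 1)*(v + 2)
(3) = (t - 5)*(t^4 - t^3 - 29*t^2 + 9*t + 180) = (t - 5)*(t + 4)*(t^3 - 5*t^2 - 9*t + 45) = (t - 5)*(t + 3)*(t + 4)*(t^2 - 8*t + 15) = (t - 5)*(t - 3)*(t + 3)*(t + 4)*(t - 5)
(4) = (g - 4)*(g^3 - 5*g^2 - 4*g + 20) = (g - 4)*(g - 2)*(g^2 - 3*g - 10) = (g - 5)*(g - 4)*(g - 2)*(g + 2)
(5) = (m - 1)*(m^2 - 2*m + 1) = (m - 1)^2*(m - 1)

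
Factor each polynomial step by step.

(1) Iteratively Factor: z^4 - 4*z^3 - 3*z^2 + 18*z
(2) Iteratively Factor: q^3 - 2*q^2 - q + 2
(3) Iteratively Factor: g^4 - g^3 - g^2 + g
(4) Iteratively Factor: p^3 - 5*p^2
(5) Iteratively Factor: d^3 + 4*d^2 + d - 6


(1) = (z - 3)*(z^3 - z^2 - 6*z) = z*(z - 3)*(z^2 - z - 6) = z*(z - 3)*(z + 2)*(z - 3)
(2) = (q + 1)*(q^2 - 3*q + 2) = (q - 1)*(q + 1)*(q - 2)
(3) = (g - 1)*(g^3 - g) = (g - 1)*(g + 1)*(g^2 - g) = g*(g - 1)*(g + 1)*(g - 1)
(4) = (p - 5)*(p^2) = p*(p - 5)*(p)
(5) = (d + 3)*(d^2 + d - 2) = (d - 1)*(d + 3)*(d + 2)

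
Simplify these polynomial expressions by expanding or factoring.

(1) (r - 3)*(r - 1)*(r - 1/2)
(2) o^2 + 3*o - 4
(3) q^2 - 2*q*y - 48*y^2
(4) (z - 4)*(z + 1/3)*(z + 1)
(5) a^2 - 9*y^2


(1) = r^3 - 9*r^2/2 + 5*r - 3/2
(2) = (o - 1)*(o + 4)
(3) = (q - 8*y)*(q + 6*y)
(4) = z^3 - 8*z^2/3 - 5*z - 4/3
(5) = (a - 3*y)*(a + 3*y)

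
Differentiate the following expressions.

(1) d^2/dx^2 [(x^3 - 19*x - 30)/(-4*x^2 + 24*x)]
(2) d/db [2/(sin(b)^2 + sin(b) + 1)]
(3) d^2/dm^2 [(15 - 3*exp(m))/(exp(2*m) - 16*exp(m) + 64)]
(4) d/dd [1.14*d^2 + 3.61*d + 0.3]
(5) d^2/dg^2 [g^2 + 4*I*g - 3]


(1) = (-17*x^3 + 90*x^2 - 540*x + 1080)/(2*x^3*(x^3 - 18*x^2 + 108*x - 216))
(2) = -2*(2*sin(b) + 1)*cos(b)/(sin(b)^2 + sin(b) + 1)^2
(3) = 3*(-exp(2*m) - 12*exp(m) + 16)*exp(m)/(exp(4*m) - 32*exp(3*m) + 384*exp(2*m) - 2048*exp(m) + 4096)
(4) = 2.28*d + 3.61
(5) = 2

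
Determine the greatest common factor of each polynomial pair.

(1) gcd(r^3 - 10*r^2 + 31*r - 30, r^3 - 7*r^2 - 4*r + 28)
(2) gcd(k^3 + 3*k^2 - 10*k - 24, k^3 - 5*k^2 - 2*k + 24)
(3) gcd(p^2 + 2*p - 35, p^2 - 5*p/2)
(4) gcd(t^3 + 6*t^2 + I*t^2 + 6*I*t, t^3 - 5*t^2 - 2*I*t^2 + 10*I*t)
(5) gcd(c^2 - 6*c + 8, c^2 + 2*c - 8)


(1) = r - 2
(2) = k^2 - k - 6
(3) = gcd((p - 5)*(p + 7), p*(p - 5/2)) = 1
(4) = t
(5) = gcd((c - 4)*(c - 2), (c - 2)*(c + 4)) = c - 2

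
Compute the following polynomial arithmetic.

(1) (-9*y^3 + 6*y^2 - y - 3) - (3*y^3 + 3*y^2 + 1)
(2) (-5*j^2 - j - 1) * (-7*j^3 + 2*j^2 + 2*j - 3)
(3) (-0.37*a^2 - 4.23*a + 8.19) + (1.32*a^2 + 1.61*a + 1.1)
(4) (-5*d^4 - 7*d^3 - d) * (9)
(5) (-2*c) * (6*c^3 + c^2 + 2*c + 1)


(1) = -12*y^3 + 3*y^2 - y - 4
(2) = 35*j^5 - 3*j^4 - 5*j^3 + 11*j^2 + j + 3
(3) = 0.95*a^2 - 2.62*a + 9.29
(4) = -45*d^4 - 63*d^3 - 9*d
(5) = -12*c^4 - 2*c^3 - 4*c^2 - 2*c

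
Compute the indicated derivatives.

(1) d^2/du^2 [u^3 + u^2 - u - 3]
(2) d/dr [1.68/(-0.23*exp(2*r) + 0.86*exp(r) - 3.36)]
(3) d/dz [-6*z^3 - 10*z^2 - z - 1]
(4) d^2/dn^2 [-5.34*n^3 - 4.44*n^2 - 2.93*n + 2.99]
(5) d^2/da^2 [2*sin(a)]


(1) = 6*u + 2
(2) = (0.7728*exp(r) - 1.4448)*exp(r)/(0.23*exp(2*r) - 0.86*exp(r) + 3.36)^2
(3) = -18*z^2 - 20*z - 1
(4) = -32.04*n - 8.88
(5) = -2*sin(a)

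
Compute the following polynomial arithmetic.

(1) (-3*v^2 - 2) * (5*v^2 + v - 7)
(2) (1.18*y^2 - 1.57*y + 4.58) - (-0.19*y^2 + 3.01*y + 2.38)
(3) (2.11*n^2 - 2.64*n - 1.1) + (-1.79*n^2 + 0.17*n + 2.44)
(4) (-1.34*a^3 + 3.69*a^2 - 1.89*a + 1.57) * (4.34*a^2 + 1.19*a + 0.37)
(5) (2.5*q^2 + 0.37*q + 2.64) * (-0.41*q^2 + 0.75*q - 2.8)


(1) = -15*v^4 - 3*v^3 + 11*v^2 - 2*v + 14
(2) = 1.37*y^2 - 4.58*y + 2.2
(3) = 0.32*n^2 - 2.47*n + 1.34
(4) = -5.8156*a^5 + 14.42*a^4 - 4.3073*a^3 + 5.93*a^2 + 1.169*a + 0.5809
(5) = -1.025*q^4 + 1.7233*q^3 - 7.8049*q^2 + 0.944*q - 7.392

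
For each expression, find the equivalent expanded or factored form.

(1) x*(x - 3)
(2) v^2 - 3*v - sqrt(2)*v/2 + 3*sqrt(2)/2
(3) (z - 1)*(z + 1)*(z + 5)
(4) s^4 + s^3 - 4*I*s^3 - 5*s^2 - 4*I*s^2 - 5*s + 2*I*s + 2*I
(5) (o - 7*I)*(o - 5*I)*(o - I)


(1) = x^2 - 3*x
(2) = (v - 3)*(v - sqrt(2)/2)
(3) = z^3 + 5*z^2 - z - 5
(4) = (s + 1)*(s - 2*I)*(s - I)^2
(5) = o^3 - 13*I*o^2 - 47*o + 35*I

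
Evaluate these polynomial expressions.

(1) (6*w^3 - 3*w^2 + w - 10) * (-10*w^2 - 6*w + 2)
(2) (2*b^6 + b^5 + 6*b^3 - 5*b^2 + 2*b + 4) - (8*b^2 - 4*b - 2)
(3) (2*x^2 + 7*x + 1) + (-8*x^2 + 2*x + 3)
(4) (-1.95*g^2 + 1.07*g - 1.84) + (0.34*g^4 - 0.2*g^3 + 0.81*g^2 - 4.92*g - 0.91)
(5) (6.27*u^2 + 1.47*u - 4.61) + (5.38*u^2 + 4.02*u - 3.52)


(1) = -60*w^5 - 6*w^4 + 20*w^3 + 88*w^2 + 62*w - 20
(2) = 2*b^6 + b^5 + 6*b^3 - 13*b^2 + 6*b + 6
(3) = -6*x^2 + 9*x + 4
(4) = 0.34*g^4 - 0.2*g^3 - 1.14*g^2 - 3.85*g - 2.75
(5) = 11.65*u^2 + 5.49*u - 8.13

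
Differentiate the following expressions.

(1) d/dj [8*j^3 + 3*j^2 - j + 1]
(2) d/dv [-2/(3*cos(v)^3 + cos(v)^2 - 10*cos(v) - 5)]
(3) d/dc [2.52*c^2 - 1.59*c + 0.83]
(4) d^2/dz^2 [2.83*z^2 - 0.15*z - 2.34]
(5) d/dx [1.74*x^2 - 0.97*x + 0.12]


(1) = 24*j^2 + 6*j - 1
(2) = 2*(-9*cos(v)^2 - 2*cos(v) + 10)*sin(v)/(3*cos(v)^3 + cos(v)^2 - 10*cos(v) - 5)^2
(3) = 5.04*c - 1.59
(4) = 5.66000000000000
(5) = 3.48*x - 0.97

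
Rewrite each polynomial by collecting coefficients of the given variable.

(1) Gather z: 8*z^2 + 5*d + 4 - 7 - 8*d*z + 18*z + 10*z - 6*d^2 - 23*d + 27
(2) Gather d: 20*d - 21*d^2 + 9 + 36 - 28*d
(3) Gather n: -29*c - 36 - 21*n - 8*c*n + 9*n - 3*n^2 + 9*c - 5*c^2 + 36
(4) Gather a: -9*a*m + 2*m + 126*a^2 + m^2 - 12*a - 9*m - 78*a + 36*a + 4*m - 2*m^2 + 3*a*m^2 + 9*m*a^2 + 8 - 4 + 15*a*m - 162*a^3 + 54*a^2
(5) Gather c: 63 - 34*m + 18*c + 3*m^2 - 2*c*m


(1) = -6*d^2 - 18*d + 8*z^2 + z*(28 - 8*d) + 24
(2) = -21*d^2 - 8*d + 45
(3) = -5*c^2 - 20*c - 3*n^2 + n*(-8*c - 12)
(4) = -162*a^3 + a^2*(9*m + 180) + a*(3*m^2 + 6*m - 54) - m^2 - 3*m + 4
(5) = c*(18 - 2*m) + 3*m^2 - 34*m + 63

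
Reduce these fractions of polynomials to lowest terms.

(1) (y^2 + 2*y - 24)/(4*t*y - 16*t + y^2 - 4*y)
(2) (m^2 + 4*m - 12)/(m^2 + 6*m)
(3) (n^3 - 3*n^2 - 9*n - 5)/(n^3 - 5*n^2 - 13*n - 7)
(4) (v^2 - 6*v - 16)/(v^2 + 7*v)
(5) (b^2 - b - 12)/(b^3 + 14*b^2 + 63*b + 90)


(1) = (y + 6)/(4*t + y)
(2) = (m - 2)/m
(3) = (n - 5)/(n - 7)
(4) = (v^2 - 6*v - 16)/(v^2 + 7*v)
(5) = (b - 4)/(b^2 + 11*b + 30)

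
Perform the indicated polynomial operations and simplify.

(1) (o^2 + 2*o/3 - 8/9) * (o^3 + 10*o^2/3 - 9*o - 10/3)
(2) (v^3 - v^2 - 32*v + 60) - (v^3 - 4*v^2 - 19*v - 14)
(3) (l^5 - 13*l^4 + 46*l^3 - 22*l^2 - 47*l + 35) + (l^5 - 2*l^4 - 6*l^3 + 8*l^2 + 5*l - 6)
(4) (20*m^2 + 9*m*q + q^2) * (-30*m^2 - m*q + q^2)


(1) = o^5 + 4*o^4 - 23*o^3/3 - 332*o^2/27 + 52*o/9 + 80/27
(2) = 3*v^2 - 13*v + 74
(3) = 2*l^5 - 15*l^4 + 40*l^3 - 14*l^2 - 42*l + 29
(4) = -600*m^4 - 290*m^3*q - 19*m^2*q^2 + 8*m*q^3 + q^4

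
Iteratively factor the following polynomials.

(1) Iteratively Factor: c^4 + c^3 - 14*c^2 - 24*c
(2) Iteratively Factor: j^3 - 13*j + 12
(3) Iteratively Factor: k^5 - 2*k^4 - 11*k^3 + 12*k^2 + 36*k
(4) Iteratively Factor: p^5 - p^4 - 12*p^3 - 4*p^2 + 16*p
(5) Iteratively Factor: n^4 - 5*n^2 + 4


(1) = (c + 2)*(c^3 - c^2 - 12*c) = c*(c + 2)*(c^2 - c - 12) = c*(c - 4)*(c + 2)*(c + 3)
(2) = (j - 3)*(j^2 + 3*j - 4) = (j - 3)*(j - 1)*(j + 4)
(3) = (k - 3)*(k^4 + k^3 - 8*k^2 - 12*k) = (k - 3)*(k + 2)*(k^3 - k^2 - 6*k) = k*(k - 3)*(k + 2)*(k^2 - k - 6) = k*(k - 3)*(k + 2)^2*(k - 3)
(4) = (p + 2)*(p^4 - 3*p^3 - 6*p^2 + 8*p) = (p - 1)*(p + 2)*(p^3 - 2*p^2 - 8*p) = p*(p - 1)*(p + 2)*(p^2 - 2*p - 8) = p*(p - 4)*(p - 1)*(p + 2)*(p + 2)
(5) = (n - 1)*(n^3 + n^2 - 4*n - 4) = (n - 2)*(n - 1)*(n^2 + 3*n + 2) = (n - 2)*(n - 1)*(n + 2)*(n + 1)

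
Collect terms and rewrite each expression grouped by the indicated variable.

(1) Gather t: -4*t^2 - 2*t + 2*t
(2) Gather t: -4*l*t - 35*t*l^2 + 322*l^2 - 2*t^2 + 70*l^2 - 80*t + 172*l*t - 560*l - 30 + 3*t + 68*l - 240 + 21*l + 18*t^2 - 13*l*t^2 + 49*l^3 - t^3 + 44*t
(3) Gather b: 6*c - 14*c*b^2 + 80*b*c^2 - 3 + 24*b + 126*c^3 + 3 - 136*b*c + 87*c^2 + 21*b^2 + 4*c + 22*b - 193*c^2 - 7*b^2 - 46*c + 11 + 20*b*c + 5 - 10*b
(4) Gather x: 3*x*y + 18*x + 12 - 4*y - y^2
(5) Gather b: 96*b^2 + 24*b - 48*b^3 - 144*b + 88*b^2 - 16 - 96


(1) = -4*t^2
(2) = 49*l^3 + 392*l^2 - 471*l - t^3 + t^2*(16 - 13*l) + t*(-35*l^2 + 168*l - 33) - 270
(3) = b^2*(14 - 14*c) + b*(80*c^2 - 116*c + 36) + 126*c^3 - 106*c^2 - 36*c + 16
(4) = x*(3*y + 18) - y^2 - 4*y + 12
(5) = -48*b^3 + 184*b^2 - 120*b - 112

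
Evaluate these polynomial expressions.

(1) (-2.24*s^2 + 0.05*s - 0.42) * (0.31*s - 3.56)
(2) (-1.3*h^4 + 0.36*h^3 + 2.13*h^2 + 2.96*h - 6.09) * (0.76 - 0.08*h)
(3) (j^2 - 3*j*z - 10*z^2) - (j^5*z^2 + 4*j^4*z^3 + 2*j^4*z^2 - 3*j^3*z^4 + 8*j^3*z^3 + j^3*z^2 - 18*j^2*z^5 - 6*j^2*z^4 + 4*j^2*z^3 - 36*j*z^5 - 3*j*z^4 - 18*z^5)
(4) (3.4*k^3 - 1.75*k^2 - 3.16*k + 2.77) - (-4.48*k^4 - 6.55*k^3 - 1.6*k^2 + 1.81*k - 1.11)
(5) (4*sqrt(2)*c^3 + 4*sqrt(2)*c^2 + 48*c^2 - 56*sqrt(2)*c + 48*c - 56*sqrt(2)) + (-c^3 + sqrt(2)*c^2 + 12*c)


(1) = -0.6944*s^3 + 7.9899*s^2 - 0.3082*s + 1.4952
(2) = 0.104*h^5 - 1.0168*h^4 + 0.1032*h^3 + 1.382*h^2 + 2.7368*h - 4.6284
(3) = -j^5*z^2 - 4*j^4*z^3 - 2*j^4*z^2 + 3*j^3*z^4 - 8*j^3*z^3 - j^3*z^2 + 18*j^2*z^5 + 6*j^2*z^4 - 4*j^2*z^3 + j^2 + 36*j*z^5 + 3*j*z^4 - 3*j*z + 18*z^5 - 10*z^2
(4) = 4.48*k^4 + 9.95*k^3 - 0.15*k^2 - 4.97*k + 3.88
(5) = -c^3 + 4*sqrt(2)*c^3 + 5*sqrt(2)*c^2 + 48*c^2 - 56*sqrt(2)*c + 60*c - 56*sqrt(2)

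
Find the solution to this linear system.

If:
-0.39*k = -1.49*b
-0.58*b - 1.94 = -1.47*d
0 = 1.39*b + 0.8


Then:
b = -0.58
d = 1.09
k = -2.20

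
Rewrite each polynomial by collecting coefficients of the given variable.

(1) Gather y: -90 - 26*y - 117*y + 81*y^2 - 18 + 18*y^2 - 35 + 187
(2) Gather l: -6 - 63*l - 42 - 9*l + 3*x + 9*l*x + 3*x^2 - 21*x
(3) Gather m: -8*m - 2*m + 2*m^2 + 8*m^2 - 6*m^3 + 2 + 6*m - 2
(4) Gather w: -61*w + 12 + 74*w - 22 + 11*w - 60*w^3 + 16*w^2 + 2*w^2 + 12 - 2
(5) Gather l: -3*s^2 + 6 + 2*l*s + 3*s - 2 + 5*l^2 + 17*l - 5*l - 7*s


(1) = 99*y^2 - 143*y + 44
(2) = l*(9*x - 72) + 3*x^2 - 18*x - 48
(3) = -6*m^3 + 10*m^2 - 4*m
(4) = -60*w^3 + 18*w^2 + 24*w
(5) = 5*l^2 + l*(2*s + 12) - 3*s^2 - 4*s + 4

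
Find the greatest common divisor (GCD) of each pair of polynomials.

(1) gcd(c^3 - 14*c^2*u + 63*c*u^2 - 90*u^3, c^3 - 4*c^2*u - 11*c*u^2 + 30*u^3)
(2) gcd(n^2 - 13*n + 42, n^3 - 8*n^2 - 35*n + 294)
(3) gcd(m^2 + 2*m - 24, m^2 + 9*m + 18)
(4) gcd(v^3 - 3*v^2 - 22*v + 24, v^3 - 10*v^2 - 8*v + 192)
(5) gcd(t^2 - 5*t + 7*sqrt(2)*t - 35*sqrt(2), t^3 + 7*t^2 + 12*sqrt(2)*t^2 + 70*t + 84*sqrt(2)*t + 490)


(1) = -c + 5*u
(2) = n - 7
(3) = gcd((m - 4)*(m + 6), (m + 3)*(m + 6)) = m + 6
(4) = v^2 - 2*v - 24
(5) = gcd((t - 5)*(t + 7*sqrt(2)), (t + 7)*(t + 5*sqrt(2))*(t + 7*sqrt(2))) = t + 7*sqrt(2)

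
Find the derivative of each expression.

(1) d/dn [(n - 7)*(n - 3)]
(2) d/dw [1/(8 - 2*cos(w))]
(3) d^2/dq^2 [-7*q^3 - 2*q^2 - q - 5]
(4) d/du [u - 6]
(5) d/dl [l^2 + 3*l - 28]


(1) = 2*n - 10
(2) = -sin(w)/(2*(cos(w) - 4)^2)
(3) = -42*q - 4
(4) = 1
(5) = 2*l + 3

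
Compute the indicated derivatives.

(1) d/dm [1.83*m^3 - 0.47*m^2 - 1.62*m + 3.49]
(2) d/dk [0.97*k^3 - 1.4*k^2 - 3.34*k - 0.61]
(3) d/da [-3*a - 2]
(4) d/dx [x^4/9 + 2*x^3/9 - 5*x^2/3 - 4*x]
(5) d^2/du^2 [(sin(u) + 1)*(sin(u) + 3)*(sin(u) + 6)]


(1) = 5.49*m^2 - 0.94*m - 1.62
(2) = 2.91*k^2 - 2.8*k - 3.34
(3) = -3
(4) = 4*x^3/9 + 2*x^2/3 - 10*x/3 - 4
(5) = -9*sin(u)^3 - 40*sin(u)^2 - 21*sin(u) + 20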